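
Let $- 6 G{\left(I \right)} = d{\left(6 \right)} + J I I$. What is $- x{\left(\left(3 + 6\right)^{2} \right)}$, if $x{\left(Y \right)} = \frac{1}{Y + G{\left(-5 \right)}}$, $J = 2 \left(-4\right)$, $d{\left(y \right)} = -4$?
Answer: $- \frac{1}{115} \approx -0.0086956$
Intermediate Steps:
$J = -8$
$G{\left(I \right)} = \frac{2}{3} + \frac{4 I^{2}}{3}$ ($G{\left(I \right)} = - \frac{-4 - 8 I I}{6} = - \frac{-4 - 8 I^{2}}{6} = \frac{2}{3} + \frac{4 I^{2}}{3}$)
$x{\left(Y \right)} = \frac{1}{34 + Y}$ ($x{\left(Y \right)} = \frac{1}{Y + \left(\frac{2}{3} + \frac{4 \left(-5\right)^{2}}{3}\right)} = \frac{1}{Y + \left(\frac{2}{3} + \frac{4}{3} \cdot 25\right)} = \frac{1}{Y + \left(\frac{2}{3} + \frac{100}{3}\right)} = \frac{1}{Y + 34} = \frac{1}{34 + Y}$)
$- x{\left(\left(3 + 6\right)^{2} \right)} = - \frac{1}{34 + \left(3 + 6\right)^{2}} = - \frac{1}{34 + 9^{2}} = - \frac{1}{34 + 81} = - \frac{1}{115}$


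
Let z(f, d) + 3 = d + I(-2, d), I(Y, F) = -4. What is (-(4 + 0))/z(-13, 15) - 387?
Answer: -775/2 ≈ -387.50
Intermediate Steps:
z(f, d) = -7 + d (z(f, d) = -3 + (d - 4) = -3 + (-4 + d) = -7 + d)
(-(4 + 0))/z(-13, 15) - 387 = (-(4 + 0))/(-7 + 15) - 387 = (-1*4)/8 - 387 = (⅛)*(-4) - 387 = -½ - 387 = -775/2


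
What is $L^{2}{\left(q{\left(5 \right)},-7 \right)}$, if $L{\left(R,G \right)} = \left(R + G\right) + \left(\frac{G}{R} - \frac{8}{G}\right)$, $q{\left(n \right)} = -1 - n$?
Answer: $\frac{201601}{1764} \approx 114.29$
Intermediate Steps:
$L{\left(R,G \right)} = G + R - \frac{8}{G} + \frac{G}{R}$ ($L{\left(R,G \right)} = \left(G + R\right) + \left(- \frac{8}{G} + \frac{G}{R}\right) = G + R - \frac{8}{G} + \frac{G}{R}$)
$L^{2}{\left(q{\left(5 \right)},-7 \right)} = \left(-7 - 6 - \frac{8}{-7} - \frac{7}{-1 - 5}\right)^{2} = \left(-7 - 6 - - \frac{8}{7} - \frac{7}{-1 - 5}\right)^{2} = \left(-7 - 6 + \frac{8}{7} - \frac{7}{-6}\right)^{2} = \left(-7 - 6 + \frac{8}{7} - - \frac{7}{6}\right)^{2} = \left(-7 - 6 + \frac{8}{7} + \frac{7}{6}\right)^{2} = \left(- \frac{449}{42}\right)^{2} = \frac{201601}{1764}$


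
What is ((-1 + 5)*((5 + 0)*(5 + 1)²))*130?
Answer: 93600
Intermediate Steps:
((-1 + 5)*((5 + 0)*(5 + 1)²))*130 = (4*(5*6²))*130 = (4*(5*36))*130 = (4*180)*130 = 720*130 = 93600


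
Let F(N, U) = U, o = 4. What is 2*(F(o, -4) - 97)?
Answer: -202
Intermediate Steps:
2*(F(o, -4) - 97) = 2*(-4 - 97) = 2*(-101) = -202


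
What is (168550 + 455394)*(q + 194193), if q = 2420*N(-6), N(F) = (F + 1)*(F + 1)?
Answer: 158914169192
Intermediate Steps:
N(F) = (1 + F)² (N(F) = (1 + F)*(1 + F) = (1 + F)²)
q = 60500 (q = 2420*(1 - 6)² = 2420*(-5)² = 2420*25 = 60500)
(168550 + 455394)*(q + 194193) = (168550 + 455394)*(60500 + 194193) = 623944*254693 = 158914169192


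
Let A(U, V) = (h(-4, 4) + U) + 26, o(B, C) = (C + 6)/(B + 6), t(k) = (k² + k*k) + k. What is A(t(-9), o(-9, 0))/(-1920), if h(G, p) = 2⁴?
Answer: -13/128 ≈ -0.10156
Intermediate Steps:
t(k) = k + 2*k² (t(k) = (k² + k²) + k = 2*k² + k = k + 2*k²)
h(G, p) = 16
o(B, C) = (6 + C)/(6 + B)
A(U, V) = 42 + U (A(U, V) = (16 + U) + 26 = 42 + U)
A(t(-9), o(-9, 0))/(-1920) = (42 - 9*(1 + 2*(-9)))/(-1920) = (42 - 9*(1 - 18))*(-1/1920) = (42 - 9*(-17))*(-1/1920) = (42 + 153)*(-1/1920) = 195*(-1/1920) = -13/128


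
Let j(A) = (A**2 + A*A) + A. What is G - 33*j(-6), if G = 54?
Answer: -2124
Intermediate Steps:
j(A) = A + 2*A**2 (j(A) = (A**2 + A**2) + A = 2*A**2 + A = A + 2*A**2)
G - 33*j(-6) = 54 - (-198)*(1 + 2*(-6)) = 54 - (-198)*(1 - 12) = 54 - (-198)*(-11) = 54 - 33*66 = 54 - 2178 = -2124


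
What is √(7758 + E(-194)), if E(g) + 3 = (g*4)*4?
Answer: √4651 ≈ 68.198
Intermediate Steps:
E(g) = -3 + 16*g (E(g) = -3 + (g*4)*4 = -3 + (4*g)*4 = -3 + 16*g)
√(7758 + E(-194)) = √(7758 + (-3 + 16*(-194))) = √(7758 + (-3 - 3104)) = √(7758 - 3107) = √4651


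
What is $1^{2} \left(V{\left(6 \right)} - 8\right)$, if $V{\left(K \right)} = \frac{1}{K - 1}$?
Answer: $- \frac{39}{5} \approx -7.8$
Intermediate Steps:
$V{\left(K \right)} = \frac{1}{-1 + K}$
$1^{2} \left(V{\left(6 \right)} - 8\right) = 1^{2} \left(\frac{1}{-1 + 6} - 8\right) = 1 \left(\frac{1}{5} - 8\right) = 1 \left(- \frac{39}{5}\right) = - \frac{39}{5}$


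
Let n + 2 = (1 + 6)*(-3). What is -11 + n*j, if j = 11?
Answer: -264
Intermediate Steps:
n = -23 (n = -2 + (1 + 6)*(-3) = -2 + 7*(-3) = -2 - 21 = -23)
-11 + n*j = -11 - 23*11 = -11 - 253 = -264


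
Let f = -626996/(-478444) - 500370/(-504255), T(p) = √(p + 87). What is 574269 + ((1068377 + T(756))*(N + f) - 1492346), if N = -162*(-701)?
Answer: 487857693417279705006/4020962987 + 456637858144565*√843/4020962987 ≈ 1.2133e+11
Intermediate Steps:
N = 113562
T(p) = √(87 + p)
f = 9259414871/4020962987 (f = -626996*(-1/478444) - 500370*(-1/504255) = 156749/119611 + 33358/33617 = 9259414871/4020962987 ≈ 2.3028)
574269 + ((1068377 + T(756))*(N + f) - 1492346) = 574269 + ((1068377 + √(87 + 756))*(113562 + 9259414871/4020962987) - 1492346) = 574269 + ((1068377 + √843)*(456637858144565/4020962987) - 1492346) = 574269 + ((487861384970915921005/4020962987 + 456637858144565*√843/4020962987) - 1492346) = 574269 + (487855384302886123503/4020962987 + 456637858144565*√843/4020962987) = 487857693417279705006/4020962987 + 456637858144565*√843/4020962987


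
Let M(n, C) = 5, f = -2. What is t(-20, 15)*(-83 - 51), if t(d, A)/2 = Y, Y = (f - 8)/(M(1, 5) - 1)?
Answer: 670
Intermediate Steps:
Y = -5/2 (Y = (-2 - 8)/(5 - 1) = -10/4 = -10*¼ = -5/2 ≈ -2.5000)
t(d, A) = -5 (t(d, A) = 2*(-5/2) = -5)
t(-20, 15)*(-83 - 51) = -5*(-83 - 51) = -5*(-134) = 670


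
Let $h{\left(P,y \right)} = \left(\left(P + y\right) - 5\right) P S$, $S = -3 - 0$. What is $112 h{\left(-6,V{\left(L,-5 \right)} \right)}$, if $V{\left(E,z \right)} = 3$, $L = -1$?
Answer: $-16128$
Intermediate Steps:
$S = -3$ ($S = -3 + 0 = -3$)
$h{\left(P,y \right)} = - 3 P \left(-5 + P + y\right)$ ($h{\left(P,y \right)} = \left(\left(P + y\right) - 5\right) P \left(-3\right) = \left(-5 + P + y\right) P \left(-3\right) = P \left(-5 + P + y\right) \left(-3\right) = - 3 P \left(-5 + P + y\right)$)
$112 h{\left(-6,V{\left(L,-5 \right)} \right)} = 112 \cdot 3 \left(-6\right) \left(5 - -6 - 3\right) = 112 \cdot 3 \left(-6\right) \left(5 + 6 - 3\right) = 112 \cdot 3 \left(-6\right) 8 = 112 \left(-144\right) = -16128$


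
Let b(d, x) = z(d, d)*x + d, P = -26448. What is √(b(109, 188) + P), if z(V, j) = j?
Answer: I*√5847 ≈ 76.466*I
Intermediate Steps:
b(d, x) = d + d*x (b(d, x) = d*x + d = d + d*x)
√(b(109, 188) + P) = √(109*(1 + 188) - 26448) = √(109*189 - 26448) = √(20601 - 26448) = √(-5847) = I*√5847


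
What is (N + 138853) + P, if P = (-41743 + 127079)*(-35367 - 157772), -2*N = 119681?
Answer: -32963261383/2 ≈ -1.6482e+10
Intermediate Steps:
N = -119681/2 (N = -½*119681 = -119681/2 ≈ -59841.)
P = -16481709704 (P = 85336*(-193139) = -16481709704)
(N + 138853) + P = (-119681/2 + 138853) - 16481709704 = 158025/2 - 16481709704 = -32963261383/2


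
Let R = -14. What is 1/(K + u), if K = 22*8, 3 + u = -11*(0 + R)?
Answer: 1/327 ≈ 0.0030581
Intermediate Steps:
u = 151 (u = -3 - 11*(0 - 14) = -3 - 11*(-14) = -3 + 154 = 151)
K = 176
1/(K + u) = 1/(176 + 151) = 1/327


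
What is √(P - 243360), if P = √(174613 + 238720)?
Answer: √(-243360 + √413333) ≈ 492.66*I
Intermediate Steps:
P = √413333 ≈ 642.91
√(P - 243360) = √(√413333 - 243360) = √(-243360 + √413333)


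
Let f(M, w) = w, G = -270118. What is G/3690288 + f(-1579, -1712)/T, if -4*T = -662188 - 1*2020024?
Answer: -93723104155/1237266844632 ≈ -0.075750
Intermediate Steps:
T = 670553 (T = -(-662188 - 1*2020024)/4 = -(-662188 - 2020024)/4 = -¼*(-2682212) = 670553)
G/3690288 + f(-1579, -1712)/T = -270118/3690288 - 1712/670553 = -270118*1/3690288 - 1712*1/670553 = -135059/1845144 - 1712/670553 = -93723104155/1237266844632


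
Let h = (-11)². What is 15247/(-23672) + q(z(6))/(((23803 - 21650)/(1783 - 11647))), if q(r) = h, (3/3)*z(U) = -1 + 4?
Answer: -28286400359/50965816 ≈ -555.01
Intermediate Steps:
h = 121
z(U) = 3 (z(U) = -1 + 4 = 3)
q(r) = 121
15247/(-23672) + q(z(6))/(((23803 - 21650)/(1783 - 11647))) = 15247/(-23672) + 121/(((23803 - 21650)/(1783 - 11647))) = 15247*(-1/23672) + 121/((2153/(-9864))) = -15247/23672 + 121/((2153*(-1/9864))) = -15247/23672 + 121/(-2153/9864) = -15247/23672 + 121*(-9864/2153) = -15247/23672 - 1193544/2153 = -28286400359/50965816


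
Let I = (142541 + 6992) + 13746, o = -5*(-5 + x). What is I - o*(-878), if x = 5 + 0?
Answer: 163279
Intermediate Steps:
x = 5
o = 0 (o = -5*(-5 + 5) = -5*0 = 0)
I = 163279 (I = 149533 + 13746 = 163279)
I - o*(-878) = 163279 - 0*(-878) = 163279 - 1*0 = 163279 + 0 = 163279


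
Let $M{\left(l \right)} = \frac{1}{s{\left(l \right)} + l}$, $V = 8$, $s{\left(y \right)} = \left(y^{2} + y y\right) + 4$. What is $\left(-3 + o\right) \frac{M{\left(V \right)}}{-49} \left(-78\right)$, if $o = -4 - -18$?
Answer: $\frac{429}{3430} \approx 0.12507$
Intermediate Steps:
$o = 14$ ($o = -4 + 18 = 14$)
$s{\left(y \right)} = 4 + 2 y^{2}$ ($s{\left(y \right)} = \left(y^{2} + y^{2}\right) + 4 = 2 y^{2} + 4 = 4 + 2 y^{2}$)
$M{\left(l \right)} = \frac{1}{4 + l + 2 l^{2}}$ ($M{\left(l \right)} = \frac{1}{\left(4 + 2 l^{2}\right) + l} = \frac{1}{4 + l + 2 l^{2}}$)
$\left(-3 + o\right) \frac{M{\left(V \right)}}{-49} \left(-78\right) = \left(-3 + 14\right) \frac{1}{\left(4 + 8 + 2 \cdot 8^{2}\right) \left(-49\right)} \left(-78\right) = 11 \frac{1}{4 + 8 + 2 \cdot 64} \left(- \frac{1}{49}\right) \left(-78\right) = 11 \frac{1}{4 + 8 + 128} \left(- \frac{1}{49}\right) \left(-78\right) = 11 \cdot \frac{1}{140} \left(- \frac{1}{49}\right) \left(-78\right) = 11 \left(- \frac{1}{6860}\right) \left(-78\right) = \left(- \frac{11}{6860}\right) \left(-78\right) = \frac{429}{3430}$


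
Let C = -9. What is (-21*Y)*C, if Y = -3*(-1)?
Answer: 567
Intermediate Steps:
Y = 3
(-21*Y)*C = -21*3*(-9) = -63*(-9) = 567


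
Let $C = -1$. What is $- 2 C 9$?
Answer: $18$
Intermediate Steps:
$- 2 C 9 = \left(-2\right) \left(-1\right) 9 = 2 \cdot 9 = 18$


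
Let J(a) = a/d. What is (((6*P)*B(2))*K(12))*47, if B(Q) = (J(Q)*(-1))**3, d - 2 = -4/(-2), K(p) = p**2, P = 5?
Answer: -25380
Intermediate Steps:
d = 4 (d = 2 - 4/(-2) = 2 - 4*(-1/2) = 2 + 2 = 4)
J(a) = a/4
B(Q) = -Q**3/64 (B(Q) = ((Q/4)*(-1))**3 = (-Q/4)**3 = -Q**3/64)
(((6*P)*B(2))*K(12))*47 = (((6*5)*(-1/64*2**3))*12**2)*47 = ((30*(-1/64*8))*144)*47 = ((30*(-1/8))*144)*47 = -15/4*144*47 = -540*47 = -25380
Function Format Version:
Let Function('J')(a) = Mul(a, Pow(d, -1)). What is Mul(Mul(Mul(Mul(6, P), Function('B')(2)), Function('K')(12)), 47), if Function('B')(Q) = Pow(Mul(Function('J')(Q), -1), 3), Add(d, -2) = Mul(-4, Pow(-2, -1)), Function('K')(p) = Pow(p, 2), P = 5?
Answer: -25380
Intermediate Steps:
d = 4 (d = Add(2, Mul(-4, Pow(-2, -1))) = Add(2, Mul(-4, Rational(-1, 2))) = Add(2, 2) = 4)
Function('J')(a) = Mul(Rational(1, 4), a) (Function('J')(a) = Mul(a, Pow(4, -1)) = Mul(a, Rational(1, 4)) = Mul(Rational(1, 4), a))
Function('B')(Q) = Mul(Rational(-1, 64), Pow(Q, 3)) (Function('B')(Q) = Pow(Mul(Mul(Rational(1, 4), Q), -1), 3) = Pow(Mul(Rational(-1, 4), Q), 3) = Mul(Rational(-1, 64), Pow(Q, 3)))
Mul(Mul(Mul(Mul(6, P), Function('B')(2)), Function('K')(12)), 47) = Mul(Mul(Mul(Mul(6, 5), Mul(Rational(-1, 64), Pow(2, 3))), Pow(12, 2)), 47) = Mul(Mul(Mul(30, Mul(Rational(-1, 64), 8)), 144), 47) = Mul(Mul(Mul(30, Rational(-1, 8)), 144), 47) = Mul(Mul(Rational(-15, 4), 144), 47) = Mul(-540, 47) = -25380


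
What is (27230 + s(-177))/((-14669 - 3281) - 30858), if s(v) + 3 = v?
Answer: -13525/24404 ≈ -0.55421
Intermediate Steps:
s(v) = -3 + v
(27230 + s(-177))/((-14669 - 3281) - 30858) = (27230 + (-3 - 177))/((-14669 - 3281) - 30858) = (27230 - 180)/(-17950 - 30858) = 27050/(-48808) = 27050*(-1/48808) = -13525/24404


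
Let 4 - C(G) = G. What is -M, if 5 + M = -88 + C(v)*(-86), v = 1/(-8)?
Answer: 1791/4 ≈ 447.75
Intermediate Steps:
v = -⅛ ≈ -0.12500
C(G) = 4 - G
M = -1791/4 (M = -5 + (-88 + (4 - 1*(-⅛))*(-86)) = -5 + (-88 + (4 + ⅛)*(-86)) = -5 + (-88 + (33/8)*(-86)) = -5 + (-88 - 1419/4) = -5 - 1771/4 = -1791/4 ≈ -447.75)
-M = -1*(-1791/4) = 1791/4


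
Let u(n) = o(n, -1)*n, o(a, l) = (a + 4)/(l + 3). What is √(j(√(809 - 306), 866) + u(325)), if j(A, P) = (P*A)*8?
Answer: √(213850 + 27712*√503)/2 ≈ 456.99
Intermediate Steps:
o(a, l) = (4 + a)/(3 + l)
j(A, P) = 8*A*P (j(A, P) = (A*P)*8 = 8*A*P)
u(n) = n*(2 + n/2) (u(n) = ((4 + n)/(3 - 1))*n = ((4 + n)/2)*n = (2 + n/2)*n = n*(2 + n/2))
√(j(√(809 - 306), 866) + u(325)) = √(8*√(809 - 306)*866 + (½)*325*(4 + 325)) = √(8*√503*866 + (½)*325*329) = √(6928*√503 + 106925/2) = √(106925/2 + 6928*√503)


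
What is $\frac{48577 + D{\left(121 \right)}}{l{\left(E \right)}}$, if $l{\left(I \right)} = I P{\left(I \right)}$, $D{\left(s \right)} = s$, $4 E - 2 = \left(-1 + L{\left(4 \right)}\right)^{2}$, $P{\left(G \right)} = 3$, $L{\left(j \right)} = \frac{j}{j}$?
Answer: $\frac{97396}{3} \approx 32465.0$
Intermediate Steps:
$L{\left(j \right)} = 1$
$E = \frac{1}{2}$ ($E = \frac{1}{2} + \frac{\left(-1 + 1\right)^{2}}{4} = \frac{1}{2} + \frac{0^{2}}{4} = \frac{1}{2} + \frac{1}{4} \cdot 0 = \frac{1}{2} + 0 = \frac{1}{2} \approx 0.5$)
$l{\left(I \right)} = 3 I$ ($l{\left(I \right)} = I 3 = 3 I$)
$\frac{48577 + D{\left(121 \right)}}{l{\left(E \right)}} = \frac{48577 + 121}{3 \cdot \frac{1}{2}} = \frac{48698}{\frac{3}{2}} = 48698 \cdot \frac{2}{3} = \frac{97396}{3}$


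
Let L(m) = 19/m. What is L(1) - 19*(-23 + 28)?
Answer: -76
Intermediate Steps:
L(1) - 19*(-23 + 28) = 19/1 - 19*(-23 + 28) = 19*1 - 19*5 = 19 - 95 = -76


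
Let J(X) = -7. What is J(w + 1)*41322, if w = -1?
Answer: -289254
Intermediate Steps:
J(w + 1)*41322 = -7*41322 = -289254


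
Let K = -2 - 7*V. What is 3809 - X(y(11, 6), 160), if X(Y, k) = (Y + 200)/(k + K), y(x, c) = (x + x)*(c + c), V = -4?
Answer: 354005/93 ≈ 3806.5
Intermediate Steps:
K = 26 (K = -2 - 7*(-4) = -2 + 28 = 26)
y(x, c) = 4*c*x (y(x, c) = (2*x)*(2*c) = 4*c*x)
X(Y, k) = (200 + Y)/(26 + k) (X(Y, k) = (Y + 200)/(k + 26) = (200 + Y)/(26 + k))
3809 - X(y(11, 6), 160) = 3809 - (200 + 4*6*11)/(26 + 160) = 3809 - (200 + 264)/186 = 3809 - 464/186 = 3809 - 1*232/93 = 3809 - 232/93 = 354005/93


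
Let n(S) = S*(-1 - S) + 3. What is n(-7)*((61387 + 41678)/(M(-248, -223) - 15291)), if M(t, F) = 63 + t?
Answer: 4019535/15476 ≈ 259.73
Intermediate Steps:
n(S) = 3 + S*(-1 - S)
n(-7)*((61387 + 41678)/(M(-248, -223) - 15291)) = (3 - 1*(-7) - 1*(-7)²)*((61387 + 41678)/((63 - 248) - 15291)) = (3 + 7 - 1*49)*(103065/(-185 - 15291)) = (3 + 7 - 49)*(103065/(-15476)) = -4019535*(-1)/15476 = -39*(-103065/15476) = 4019535/15476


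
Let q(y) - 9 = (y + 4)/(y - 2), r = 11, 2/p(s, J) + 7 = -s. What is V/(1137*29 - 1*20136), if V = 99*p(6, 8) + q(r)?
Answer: -178/500643 ≈ -0.00035554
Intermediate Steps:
p(s, J) = 2/(-7 - s)
q(y) = 9 + (4 + y)/(-2 + y) (q(y) = 9 + (y + 4)/(y - 2) = 9 + (4 + y)/(-2 + y))
V = -178/39 (V = 99*(-2/(7 + 6)) + 2*(-7 + 5*11)/(-2 + 11) = 99*(-2/13) + 2*(-7 + 55)/9 = 99*(-2*1/13) + 2*(⅑)*48 = 99*(-2/13) + 32/3 = -198/13 + 32/3 = -178/39 ≈ -4.5641)
V/(1137*29 - 1*20136) = -178/(39*(1137*29 - 1*20136)) = -178/(39*(32973 - 20136)) = -178/39/12837 = -178/39*1/12837 = -178/500643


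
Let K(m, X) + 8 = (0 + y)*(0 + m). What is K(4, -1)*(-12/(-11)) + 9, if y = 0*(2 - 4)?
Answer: 3/11 ≈ 0.27273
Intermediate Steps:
y = 0 (y = 0*(-2) = 0)
K(m, X) = -8 (K(m, X) = -8 + (0 + 0)*(0 + m) = -8 + 0*m = -8 + 0 = -8)
K(4, -1)*(-12/(-11)) + 9 = -(-96)/(-11) + 9 = -(-96)*(-1)/11 + 9 = -8*12/11 + 9 = -96/11 + 9 = 3/11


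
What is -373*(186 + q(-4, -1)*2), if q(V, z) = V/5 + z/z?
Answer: -347636/5 ≈ -69527.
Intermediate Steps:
q(V, z) = 1 + V/5 (q(V, z) = V*(⅕) + 1 = V/5 + 1 = 1 + V/5)
-373*(186 + q(-4, -1)*2) = -373*(186 + (1 + (⅕)*(-4))*2) = -373*(186 + (1 - ⅘)*2) = -373*(186 + (⅕)*2) = -373*(186 + ⅖) = -373*932/5 = -347636/5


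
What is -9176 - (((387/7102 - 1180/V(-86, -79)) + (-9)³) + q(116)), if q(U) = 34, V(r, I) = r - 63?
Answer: -8983015261/1058198 ≈ -8489.0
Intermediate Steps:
V(r, I) = -63 + r
-9176 - (((387/7102 - 1180/V(-86, -79)) + (-9)³) + q(116)) = -9176 - (((387/7102 - 1180/(-63 - 86)) + (-9)³) + 34) = -9176 - (((387*(1/7102) - 1180/(-149)) - 729) + 34) = -9176 - (((387/7102 - 1180*(-1/149)) - 729) + 34) = -9176 - (((387/7102 + 1180/149) - 729) + 34) = -9176 - ((8438023/1058198 - 729) + 34) = -9176 - (-762988319/1058198 + 34) = -9176 - 1*(-727009587/1058198) = -9176 + 727009587/1058198 = -8983015261/1058198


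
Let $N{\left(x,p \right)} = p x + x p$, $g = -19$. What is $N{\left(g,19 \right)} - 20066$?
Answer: $-20788$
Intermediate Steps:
$N{\left(x,p \right)} = 2 p x$ ($N{\left(x,p \right)} = p x + p x = 2 p x$)
$N{\left(g,19 \right)} - 20066 = 2 \cdot 19 \left(-19\right) - 20066 = -722 - 20066 = -20788$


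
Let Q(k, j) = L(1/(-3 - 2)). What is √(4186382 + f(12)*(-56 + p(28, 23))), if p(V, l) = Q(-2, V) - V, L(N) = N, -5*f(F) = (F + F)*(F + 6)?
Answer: √104841422/5 ≈ 2047.8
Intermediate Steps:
f(F) = -2*F*(6 + F)/5 (f(F) = -(F + F)*(F + 6)/5 = -2*F*(6 + F)/5)
Q(k, j) = -⅕ (Q(k, j) = 1/(-3 - 2) = 1/(-5) = -⅕)
p(V, l) = -⅕ - V
√(4186382 + f(12)*(-56 + p(28, 23))) = √(4186382 + (-⅖*12*(6 + 12))*(-56 + (-⅕ - 1*28))) = √(4186382 + (-⅖*12*18)*(-56 + (-⅕ - 28))) = √(4186382 - 432*(-56 - 141/5)/5) = √(4186382 - 432/5*(-421/5)) = √(4186382 + 181872/25) = √(104841422/25) = √104841422/5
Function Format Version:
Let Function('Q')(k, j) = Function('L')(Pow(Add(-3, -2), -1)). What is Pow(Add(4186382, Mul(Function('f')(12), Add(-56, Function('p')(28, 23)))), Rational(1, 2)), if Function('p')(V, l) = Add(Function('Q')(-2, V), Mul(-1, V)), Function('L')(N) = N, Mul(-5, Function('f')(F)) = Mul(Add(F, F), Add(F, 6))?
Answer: Mul(Rational(1, 5), Pow(104841422, Rational(1, 2))) ≈ 2047.8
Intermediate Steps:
Function('f')(F) = Mul(Rational(-2, 5), F, Add(6, F)) (Function('f')(F) = Mul(Rational(-1, 5), Mul(Add(F, F), Add(F, 6))) = Mul(Rational(-1, 5), Mul(Mul(2, F), Add(6, F))) = Mul(Rational(-1, 5), Mul(2, F, Add(6, F))) = Mul(Rational(-2, 5), F, Add(6, F)))
Function('Q')(k, j) = Rational(-1, 5) (Function('Q')(k, j) = Pow(Add(-3, -2), -1) = Pow(-5, -1) = Rational(-1, 5))
Function('p')(V, l) = Add(Rational(-1, 5), Mul(-1, V))
Pow(Add(4186382, Mul(Function('f')(12), Add(-56, Function('p')(28, 23)))), Rational(1, 2)) = Pow(Add(4186382, Mul(Mul(Rational(-2, 5), 12, Add(6, 12)), Add(-56, Add(Rational(-1, 5), Mul(-1, 28))))), Rational(1, 2)) = Pow(Add(4186382, Mul(Mul(Rational(-2, 5), 12, 18), Add(-56, Add(Rational(-1, 5), -28)))), Rational(1, 2)) = Pow(Add(4186382, Mul(Rational(-432, 5), Add(-56, Rational(-141, 5)))), Rational(1, 2)) = Pow(Add(4186382, Mul(Rational(-432, 5), Rational(-421, 5))), Rational(1, 2)) = Pow(Add(4186382, Rational(181872, 25)), Rational(1, 2)) = Pow(Rational(104841422, 25), Rational(1, 2)) = Mul(Rational(1, 5), Pow(104841422, Rational(1, 2)))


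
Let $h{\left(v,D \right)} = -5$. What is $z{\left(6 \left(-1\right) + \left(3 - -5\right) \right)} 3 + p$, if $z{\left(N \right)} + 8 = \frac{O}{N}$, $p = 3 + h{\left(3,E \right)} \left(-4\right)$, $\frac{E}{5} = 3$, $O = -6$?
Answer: $-10$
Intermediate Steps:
$E = 15$ ($E = 5 \cdot 3 = 15$)
$p = 23$ ($p = 3 - -20 = 3 + 20 = 23$)
$z{\left(N \right)} = -8 - \frac{6}{N}$
$z{\left(6 \left(-1\right) + \left(3 - -5\right) \right)} 3 + p = \left(-8 - \frac{6}{6 \left(-1\right) + \left(3 - -5\right)}\right) 3 + 23 = \left(-8 - \frac{6}{-6 + \left(3 + 5\right)}\right) 3 + 23 = \left(-8 - \frac{6}{-6 + 8}\right) 3 + 23 = \left(-8 - \frac{6}{2}\right) 3 + 23 = \left(-8 - 3\right) 3 + 23 = \left(-11\right) 3 + 23 = -33 + 23 = -10$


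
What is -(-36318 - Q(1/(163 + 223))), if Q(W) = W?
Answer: 14018749/386 ≈ 36318.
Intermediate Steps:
-(-36318 - Q(1/(163 + 223))) = -(-36318 - 1/(163 + 223)) = -(-36318 - 1/386) = -1*(-14018749/386) = 14018749/386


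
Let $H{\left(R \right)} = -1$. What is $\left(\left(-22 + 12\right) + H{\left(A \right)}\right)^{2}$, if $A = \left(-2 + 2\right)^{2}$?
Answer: $121$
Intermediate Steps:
$A = 0$ ($A = 0^{2} = 0$)
$\left(\left(-22 + 12\right) + H{\left(A \right)}\right)^{2} = \left(\left(-22 + 12\right) - 1\right)^{2} = \left(-10 - 1\right)^{2} = \left(-11\right)^{2} = 121$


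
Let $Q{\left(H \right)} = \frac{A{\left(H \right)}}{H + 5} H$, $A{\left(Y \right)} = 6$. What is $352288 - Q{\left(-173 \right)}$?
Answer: $\frac{9863891}{28} \approx 3.5228 \cdot 10^{5}$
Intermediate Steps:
$Q{\left(H \right)} = \frac{6 H}{5 + H}$ ($Q{\left(H \right)} = \frac{6}{H + 5} H = \frac{6}{5 + H} H = \frac{6 H}{5 + H}$)
$352288 - Q{\left(-173 \right)} = 352288 - 6 \left(-173\right) \frac{1}{5 - 173} = 352288 - 6 \left(-173\right) \frac{1}{-168} = 352288 - 6 \left(-173\right) \left(- \frac{1}{168}\right) = 352288 - \frac{173}{28} = \frac{9863891}{28}$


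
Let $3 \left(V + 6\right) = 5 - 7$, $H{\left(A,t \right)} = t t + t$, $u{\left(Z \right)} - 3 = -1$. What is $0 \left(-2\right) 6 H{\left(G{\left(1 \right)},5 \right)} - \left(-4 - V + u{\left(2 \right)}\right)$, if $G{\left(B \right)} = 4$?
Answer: $- \frac{14}{3} \approx -4.6667$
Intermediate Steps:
$u{\left(Z \right)} = 2$ ($u{\left(Z \right)} = 3 - 1 = 2$)
$H{\left(A,t \right)} = t + t^{2}$ ($H{\left(A,t \right)} = t^{2} + t = t + t^{2}$)
$V = - \frac{20}{3}$ ($V = -6 + \frac{5 - 7}{3} = -6 + \frac{1}{3} \left(-2\right) = -6 - \frac{2}{3} = - \frac{20}{3} \approx -6.6667$)
$0 \left(-2\right) 6 H{\left(G{\left(1 \right)},5 \right)} - \left(-4 - V + u{\left(2 \right)}\right) = 0 \left(-2\right) 6 \cdot 5 \left(1 + 5\right) - \frac{14}{3} = 0 \cdot 6 \cdot 5 \cdot 6 - \frac{14}{3} = 0 \cdot 30 + \left(- \frac{20}{3} + 2\right) = 0 - \frac{14}{3} = - \frac{14}{3}$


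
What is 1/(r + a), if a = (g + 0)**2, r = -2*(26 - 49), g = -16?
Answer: 1/302 ≈ 0.0033113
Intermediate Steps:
r = 46 (r = -2*(-23) = 46)
a = 256 (a = (-16 + 0)**2 = (-16)**2 = 256)
1/(r + a) = 1/(46 + 256) = 1/302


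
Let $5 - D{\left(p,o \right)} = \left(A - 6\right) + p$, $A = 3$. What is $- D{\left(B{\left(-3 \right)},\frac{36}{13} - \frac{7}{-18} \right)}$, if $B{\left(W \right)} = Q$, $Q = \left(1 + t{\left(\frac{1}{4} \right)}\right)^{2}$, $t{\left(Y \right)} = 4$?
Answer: $17$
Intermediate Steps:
$Q = 25$ ($Q = \left(1 + 4\right)^{2} = 5^{2} = 25$)
$B{\left(W \right)} = 25$
$D{\left(p,o \right)} = 8 - p$ ($D{\left(p,o \right)} = 5 - \left(\left(3 - 6\right) + p\right) = 5 - \left(-3 + p\right) = 8 - p$)
$- D{\left(B{\left(-3 \right)},\frac{36}{13} - \frac{7}{-18} \right)} = - (8 - 25) = \left(-1\right) \left(-17\right) = 17$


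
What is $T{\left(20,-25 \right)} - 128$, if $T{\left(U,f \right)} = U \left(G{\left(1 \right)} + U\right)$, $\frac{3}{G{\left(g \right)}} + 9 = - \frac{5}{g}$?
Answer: $\frac{1874}{7} \approx 267.71$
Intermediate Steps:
$G{\left(g \right)} = \frac{3}{-9 - \frac{5}{g}}$
$T{\left(U,f \right)} = U \left(- \frac{3}{14} + U\right)$ ($T{\left(U,f \right)} = U \left(\left(-3\right) 1 \frac{1}{5 + 9 \cdot 1} + U\right) = U \left(\left(-3\right) 1 \frac{1}{5 + 9} + U\right) = U \left(\left(-3\right) 1 \cdot \frac{1}{14} + U\right) = U \left(- \frac{3}{14} + U\right)$)
$T{\left(20,-25 \right)} - 128 = \frac{1}{14} \cdot 20 \left(-3 + 14 \cdot 20\right) - 128 = \frac{1}{14} \cdot 20 \left(-3 + 280\right) - 128 = \frac{1}{14} \cdot 20 \cdot 277 - 128 = \frac{2770}{7} - 128 = \frac{1874}{7}$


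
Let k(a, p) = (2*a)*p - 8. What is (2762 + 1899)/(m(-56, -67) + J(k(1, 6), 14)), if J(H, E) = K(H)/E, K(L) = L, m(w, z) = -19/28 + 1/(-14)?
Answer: -130508/13 ≈ -10039.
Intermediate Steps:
k(a, p) = -8 + 2*a*p (k(a, p) = 2*a*p - 8 = -8 + 2*a*p)
m(w, z) = -¾ (m(w, z) = -19*1/28 + 1*(-1/14) = -19/28 - 1/14 = -¾)
J(H, E) = H/E
(2762 + 1899)/(m(-56, -67) + J(k(1, 6), 14)) = (2762 + 1899)/(-¾ + (-8 + 2*1*6)/14) = 4661/(-¾ + (-8 + 12)*(1/14)) = 4661/(-¾ + 4*(1/14)) = 4661/(-¾ + 2/7) = 4661/(-13/28) = 4661*(-28/13) = -130508/13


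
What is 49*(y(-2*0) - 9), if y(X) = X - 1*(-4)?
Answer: -245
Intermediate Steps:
y(X) = 4 + X (y(X) = X + 4 = 4 + X)
49*(y(-2*0) - 9) = 49*((4 - 2*0) - 9) = 49*((4 + 0) - 9) = 49*(4 - 9) = 49*(-5) = -245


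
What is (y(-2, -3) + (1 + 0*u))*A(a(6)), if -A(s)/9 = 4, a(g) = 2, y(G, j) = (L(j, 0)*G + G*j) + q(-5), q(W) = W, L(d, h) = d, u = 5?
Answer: -288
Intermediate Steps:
y(G, j) = -5 + 2*G*j (y(G, j) = (j*G + G*j) - 5 = (G*j + G*j) - 5 = 2*G*j - 5 = -5 + 2*G*j)
A(s) = -36 (A(s) = -9*4 = -36)
(y(-2, -3) + (1 + 0*u))*A(a(6)) = ((-5 + 2*(-2)*(-3)) + (1 + 0*5))*(-36) = ((-5 + 12) + (1 + 0))*(-36) = (7 + 1)*(-36) = 8*(-36) = -288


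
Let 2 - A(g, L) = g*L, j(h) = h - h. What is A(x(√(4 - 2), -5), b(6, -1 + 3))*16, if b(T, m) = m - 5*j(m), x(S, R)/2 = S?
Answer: 32 - 64*√2 ≈ -58.510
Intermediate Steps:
j(h) = 0
x(S, R) = 2*S
b(T, m) = m (b(T, m) = m - 5*0 = m + 0 = m)
A(g, L) = 2 - L*g (A(g, L) = 2 - g*L = 2 - L*g)
A(x(√(4 - 2), -5), b(6, -1 + 3))*16 = (2 - (-1 + 3)*2*√(4 - 2))*16 = (2 - 1*2*2*√2)*16 = (2 - 4*√2)*16 = 32 - 64*√2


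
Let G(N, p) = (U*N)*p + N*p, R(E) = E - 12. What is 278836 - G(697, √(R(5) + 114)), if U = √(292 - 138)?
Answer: 278836 - 697*√107 - 697*√16478 ≈ 1.8215e+5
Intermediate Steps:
R(E) = -12 + E
U = √154 ≈ 12.410
G(N, p) = N*p + N*p*√154 (G(N, p) = (√154*N)*p + N*p = (N*√154)*p + N*p = N*p*√154 + N*p = N*p + N*p*√154)
278836 - G(697, √(R(5) + 114)) = 278836 - 697*√((-12 + 5) + 114)*(1 + √154) = 278836 - 697*√(-7 + 114)*(1 + √154) = 278836 - 697*√107*(1 + √154)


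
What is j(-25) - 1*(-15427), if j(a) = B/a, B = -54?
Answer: 385729/25 ≈ 15429.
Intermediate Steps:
j(a) = -54/a
j(-25) - 1*(-15427) = -54/(-25) - 1*(-15427) = -54*(-1/25) + 15427 = 54/25 + 15427 = 385729/25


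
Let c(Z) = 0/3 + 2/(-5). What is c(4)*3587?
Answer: -7174/5 ≈ -1434.8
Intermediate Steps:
c(Z) = -2/5 (c(Z) = 0*(1/3) + 2*(-1/5) = 0 - 2/5 = -2/5)
c(4)*3587 = -2/5*3587 = -7174/5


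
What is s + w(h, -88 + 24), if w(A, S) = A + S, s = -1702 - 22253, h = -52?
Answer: -24071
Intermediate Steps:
s = -23955
s + w(h, -88 + 24) = -23955 + (-52 + (-88 + 24)) = -23955 + (-52 - 64) = -23955 - 116 = -24071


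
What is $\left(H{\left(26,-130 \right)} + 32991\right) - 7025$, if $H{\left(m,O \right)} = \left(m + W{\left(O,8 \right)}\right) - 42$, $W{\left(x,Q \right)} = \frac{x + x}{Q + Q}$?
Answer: $\frac{103735}{4} \approx 25934.0$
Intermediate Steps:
$W{\left(x,Q \right)} = \frac{x}{Q}$ ($W{\left(x,Q \right)} = \frac{2 x}{2 Q} = 2 x \frac{1}{2 Q} = \frac{x}{Q}$)
$H{\left(m,O \right)} = -42 + m + \frac{O}{8}$ ($H{\left(m,O \right)} = \left(m + \frac{O}{8}\right) - 42 = -42 + m + \frac{O}{8}$)
$\left(H{\left(26,-130 \right)} + 32991\right) - 7025 = \left(\left(-42 + 26 + \frac{1}{8} \left(-130\right)\right) + 32991\right) - 7025 = \left(\left(-42 + 26 - \frac{65}{4}\right) + 32991\right) - 7025 = \left(- \frac{129}{4} + 32991\right) - 7025 = \frac{131835}{4} - 7025 = \frac{103735}{4}$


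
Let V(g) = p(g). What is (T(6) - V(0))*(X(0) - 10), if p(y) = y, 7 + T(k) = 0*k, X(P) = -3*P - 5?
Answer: 105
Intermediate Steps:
X(P) = -5 - 3*P
T(k) = -7 (T(k) = -7 + 0*k = -7 + 0 = -7)
V(g) = g
(T(6) - V(0))*(X(0) - 10) = (-7 - 1*0)*((-5 - 3*0) - 10) = (-7 + 0)*((-5 + 0) - 10) = -7*(-5 - 10) = -7*(-15) = 105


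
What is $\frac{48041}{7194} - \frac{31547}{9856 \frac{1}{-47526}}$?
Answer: $\frac{245146756231}{1611456} \approx 1.5213 \cdot 10^{5}$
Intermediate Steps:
$\frac{48041}{7194} - \frac{31547}{9856 \frac{1}{-47526}} = 48041 \cdot \frac{1}{7194} - \frac{31547}{9856 \left(- \frac{1}{47526}\right)} = \frac{48041}{7194} - \frac{31547}{- \frac{4928}{23763}} = \frac{48041}{7194} - - \frac{749651361}{4928} = \frac{48041}{7194} + \frac{749651361}{4928} = \frac{245146756231}{1611456}$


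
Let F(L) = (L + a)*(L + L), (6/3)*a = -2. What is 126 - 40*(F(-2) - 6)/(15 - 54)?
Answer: 1718/13 ≈ 132.15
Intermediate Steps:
a = -1 (a = (½)*(-2) = -1)
F(L) = 2*L*(-1 + L) (F(L) = (L - 1)*(L + L) = (-1 + L)*(2*L) = 2*L*(-1 + L))
126 - 40*(F(-2) - 6)/(15 - 54) = 126 - 40*(2*(-2)*(-1 - 2) - 6)/(15 - 54) = 126 - 40*(2*(-2)*(-3) - 6)/(-39) = 126 - 40*(12 - 6)*(-1)/39 = 126 - 240*(-1)/39 = 126 - 40*(-2/13) = 126 + 80/13 = 1718/13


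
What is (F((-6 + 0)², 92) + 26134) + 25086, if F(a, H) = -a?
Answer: 51184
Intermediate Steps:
(F((-6 + 0)², 92) + 26134) + 25086 = (-(-6 + 0)² + 26134) + 25086 = (-1*(-6)² + 26134) + 25086 = (-1*36 + 26134) + 25086 = (-36 + 26134) + 25086 = 26098 + 25086 = 51184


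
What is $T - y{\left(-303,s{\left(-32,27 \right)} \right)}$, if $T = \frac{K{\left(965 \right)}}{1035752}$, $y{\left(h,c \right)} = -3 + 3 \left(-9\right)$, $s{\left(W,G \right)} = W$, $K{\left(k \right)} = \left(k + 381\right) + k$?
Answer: $\frac{31074871}{1035752} \approx 30.002$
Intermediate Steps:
$K{\left(k \right)} = 381 + 2 k$ ($K{\left(k \right)} = \left(381 + k\right) + k = 381 + 2 k$)
$y{\left(h,c \right)} = -30$ ($y{\left(h,c \right)} = -3 - 27 = -30$)
$T = \frac{2311}{1035752}$ ($T = \frac{381 + 2 \cdot 965}{1035752} = \left(381 + 1930\right) \frac{1}{1035752} = 2311 \cdot \frac{1}{1035752} = \frac{2311}{1035752} \approx 0.0022312$)
$T - y{\left(-303,s{\left(-32,27 \right)} \right)} = \frac{2311}{1035752} - -30 = \frac{2311}{1035752} + 30 = \frac{31074871}{1035752}$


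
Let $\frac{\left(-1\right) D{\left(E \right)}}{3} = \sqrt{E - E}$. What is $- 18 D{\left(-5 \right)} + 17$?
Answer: $17$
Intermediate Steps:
$D{\left(E \right)} = 0$ ($D{\left(E \right)} = - 3 \sqrt{E - E} = - 3 \sqrt{0} = \left(-3\right) 0 = 0$)
$- 18 D{\left(-5 \right)} + 17 = \left(-18\right) 0 + 17 = 0 + 17 = 17$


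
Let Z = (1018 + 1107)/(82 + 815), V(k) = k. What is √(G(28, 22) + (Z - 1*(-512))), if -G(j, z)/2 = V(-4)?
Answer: √420302805/897 ≈ 22.855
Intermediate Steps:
G(j, z) = 8 (G(j, z) = -2*(-4) = 8)
Z = 2125/897 ≈ 2.3690
√(G(28, 22) + (Z - 1*(-512))) = √(8 + (2125/897 - 1*(-512))) = √(8 + (2125/897 + 512)) = √(8 + 461389/897) = √(468565/897) = √420302805/897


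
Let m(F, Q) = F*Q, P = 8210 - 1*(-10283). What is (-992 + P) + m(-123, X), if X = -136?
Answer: 34229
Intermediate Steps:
P = 18493 (P = 8210 + 10283 = 18493)
(-992 + P) + m(-123, X) = (-992 + 18493) - 123*(-136) = 17501 + 16728 = 34229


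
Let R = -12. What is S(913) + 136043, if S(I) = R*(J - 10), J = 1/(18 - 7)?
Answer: 1497781/11 ≈ 1.3616e+5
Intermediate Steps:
J = 1/11 ≈ 0.090909
S(I) = 1308/11 (S(I) = -12*(1/11 - 10) = -12*(-109/11) = 1308/11)
S(913) + 136043 = 1308/11 + 136043 = 1497781/11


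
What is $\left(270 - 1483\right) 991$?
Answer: $-1202083$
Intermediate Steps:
$\left(270 - 1483\right) 991 = \left(-1213\right) 991 = -1202083$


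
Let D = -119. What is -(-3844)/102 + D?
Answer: -4147/51 ≈ -81.314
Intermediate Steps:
-(-3844)/102 + D = -(-3844)/102 - 119 = -62*(-31/51) - 119 = 1922/51 - 119 = -4147/51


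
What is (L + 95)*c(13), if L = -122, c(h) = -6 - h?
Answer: 513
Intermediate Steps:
(L + 95)*c(13) = (-122 + 95)*(-6 - 1*13) = -27*(-6 - 13) = -27*(-19) = 513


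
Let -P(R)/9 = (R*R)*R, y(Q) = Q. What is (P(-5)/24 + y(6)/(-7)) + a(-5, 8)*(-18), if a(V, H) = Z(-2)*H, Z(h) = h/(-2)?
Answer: -5487/56 ≈ -97.982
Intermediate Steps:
Z(h) = -h/2 (Z(h) = h*(-½) = -h/2)
a(V, H) = H (a(V, H) = (-½*(-2))*H = 1*H = H)
P(R) = -9*R³ (P(R) = -9*R*R*R = -9*R²*R = -9*R³)
(P(-5)/24 + y(6)/(-7)) + a(-5, 8)*(-18) = (-9*(-5)³/24 + 6/(-7)) + 8*(-18) = (-9*(-125)*(1/24) + 6*(-⅐)) - 144 = (1125*(1/24) - 6/7) - 144 = (375/8 - 6/7) - 144 = 2577/56 - 144 = -5487/56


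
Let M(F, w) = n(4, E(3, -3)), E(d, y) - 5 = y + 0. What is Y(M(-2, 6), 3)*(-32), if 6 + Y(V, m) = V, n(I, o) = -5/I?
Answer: 232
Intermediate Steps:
E(d, y) = 5 + y (E(d, y) = 5 + (y + 0) = 5 + y)
M(F, w) = -5/4
Y(V, m) = -6 + V
Y(M(-2, 6), 3)*(-32) = (-6 - 5/4)*(-32) = -29/4*(-32) = 232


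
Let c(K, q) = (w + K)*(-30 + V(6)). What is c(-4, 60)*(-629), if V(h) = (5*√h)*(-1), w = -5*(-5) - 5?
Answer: 301920 + 50320*√6 ≈ 4.2518e+5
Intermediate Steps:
w = 20 (w = 25 - 5 = 20)
V(h) = -5*√h
c(K, q) = (-30 - 5*√6)*(20 + K) (c(K, q) = (20 + K)*(-30 - 5*√6) = (-30 - 5*√6)*(20 + K))
c(-4, 60)*(-629) = (-600 - 100*√6 - 30*(-4) - 5*(-4)*√6)*(-629) = (-600 - 100*√6 + 120 + 20*√6)*(-629) = (-480 - 80*√6)*(-629) = 301920 + 50320*√6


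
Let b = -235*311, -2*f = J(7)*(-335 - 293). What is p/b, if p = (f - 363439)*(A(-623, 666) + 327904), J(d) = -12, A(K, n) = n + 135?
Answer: 24140555387/14617 ≈ 1.6515e+6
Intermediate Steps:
A(K, n) = 135 + n
f = -3768 (f = -(-6)*(-335 - 293) = -(-6)*(-628) = -1/2*7536 = -3768)
p = -120702776935 (p = (-3768 - 363439)*((135 + 666) + 327904) = -367207*(801 + 327904) = -367207*328705 = -120702776935)
b = -73085
p/b = -120702776935/(-73085) = -120702776935*(-1/73085) = 24140555387/14617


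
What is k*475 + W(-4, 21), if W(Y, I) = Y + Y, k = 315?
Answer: 149617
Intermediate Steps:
W(Y, I) = 2*Y
k*475 + W(-4, 21) = 315*475 + 2*(-4) = 149625 - 8 = 149617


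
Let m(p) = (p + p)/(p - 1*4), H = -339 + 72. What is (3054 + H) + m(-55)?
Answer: 164543/59 ≈ 2788.9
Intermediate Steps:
H = -267
m(p) = 2*p/(-4 + p) (m(p) = (2*p)/(p - 4) = (2*p)/(-4 + p) = 2*p/(-4 + p))
(3054 + H) + m(-55) = (3054 - 267) + 2*(-55)/(-4 - 55) = 2787 + 2*(-55)/(-59) = 2787 + 2*(-55)*(-1/59) = 2787 + 110/59 = 164543/59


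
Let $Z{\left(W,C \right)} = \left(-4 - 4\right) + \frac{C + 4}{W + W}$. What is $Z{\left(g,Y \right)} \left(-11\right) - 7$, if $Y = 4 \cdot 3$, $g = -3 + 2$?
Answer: $169$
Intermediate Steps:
$g = -1$
$Y = 12$
$Z{\left(W,C \right)} = -8 + \frac{4 + C}{2 W}$
$Z{\left(g,Y \right)} \left(-11\right) - 7 = \frac{4 + 12 - -16}{2 \left(-1\right)} \left(-11\right) - 7 = \frac{1}{2} \left(-1\right) \left(4 + 12 + 16\right) \left(-11\right) - 7 = \frac{1}{2} \left(-1\right) 32 \left(-11\right) - 7 = \left(-16\right) \left(-11\right) - 7 = 176 - 7 = 169$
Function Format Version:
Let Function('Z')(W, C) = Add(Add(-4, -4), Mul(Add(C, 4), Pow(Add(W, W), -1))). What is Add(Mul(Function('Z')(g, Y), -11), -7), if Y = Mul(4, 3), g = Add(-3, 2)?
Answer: 169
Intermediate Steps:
g = -1
Y = 12
Function('Z')(W, C) = Add(-8, Mul(Rational(1, 2), Pow(W, -1), Add(4, C))) (Function('Z')(W, C) = Add(-8, Mul(Add(4, C), Pow(Mul(2, W), -1))) = Add(-8, Mul(Add(4, C), Mul(Rational(1, 2), Pow(W, -1)))) = Add(-8, Mul(Rational(1, 2), Pow(W, -1), Add(4, C))))
Add(Mul(Function('Z')(g, Y), -11), -7) = Add(Mul(Mul(Rational(1, 2), Pow(-1, -1), Add(4, 12, Mul(-16, -1))), -11), -7) = Add(Mul(Mul(Rational(1, 2), -1, Add(4, 12, 16)), -11), -7) = Add(Mul(Mul(Rational(1, 2), -1, 32), -11), -7) = Add(Mul(-16, -11), -7) = Add(176, -7) = 169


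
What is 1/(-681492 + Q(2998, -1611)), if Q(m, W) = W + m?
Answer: -1/680105 ≈ -1.4704e-6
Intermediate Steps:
1/(-681492 + Q(2998, -1611)) = 1/(-681492 + (-1611 + 2998)) = 1/(-681492 + 1387) = 1/(-680105) = -1/680105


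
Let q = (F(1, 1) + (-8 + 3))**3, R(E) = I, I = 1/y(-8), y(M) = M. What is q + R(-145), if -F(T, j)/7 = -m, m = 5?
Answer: 215999/8 ≈ 27000.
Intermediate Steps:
F(T, j) = 35 (F(T, j) = -(-7)*5 = -7*(-5) = 35)
I = -1/8 (I = 1/(-8) = -1/8 ≈ -0.12500)
R(E) = -1/8
q = 27000 (q = (35 + (-8 + 3))**3 = (35 - 5)**3 = 30**3 = 27000)
q + R(-145) = 27000 - 1/8 = 215999/8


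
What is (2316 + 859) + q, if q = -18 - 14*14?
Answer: 2961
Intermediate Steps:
q = -214 (q = -18 - 196 = -214)
(2316 + 859) + q = (2316 + 859) - 214 = 3175 - 214 = 2961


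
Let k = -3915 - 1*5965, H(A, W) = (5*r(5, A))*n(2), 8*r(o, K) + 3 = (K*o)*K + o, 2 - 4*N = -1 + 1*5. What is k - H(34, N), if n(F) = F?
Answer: -34215/2 ≈ -17108.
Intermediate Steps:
N = -½ (N = ½ - (-1 + 1*5)/4 = ½ - (-1 + 5)/4 = ½ - ¼*4 = ½ - 1 = -½ ≈ -0.50000)
r(o, K) = -3/8 + o/8 + o*K²/8 (r(o, K) = -3/8 + ((K*o)*K + o)/8 = -3/8 + (o*K² + o)/8 = -3/8 + (o + o*K²)/8 = -3/8 + (o/8 + o*K²/8) = -3/8 + o/8 + o*K²/8)
H(A, W) = 5/2 + 25*A²/4 (H(A, W) = (5*(-3/8 + (⅛)*5 + (⅛)*5*A²))*2 = (5*(-3/8 + 5/8 + 5*A²/8))*2 = (5*(¼ + 5*A²/8))*2 = (5/4 + 25*A²/8)*2 = 5/2 + 25*A²/4)
k = -9880 (k = -3915 - 5965 = -9880)
k - H(34, N) = -9880 - (5/2 + (25/4)*34²) = -9880 - (5/2 + (25/4)*1156) = -9880 - (5/2 + 7225) = -9880 - 1*14455/2 = -9880 - 14455/2 = -34215/2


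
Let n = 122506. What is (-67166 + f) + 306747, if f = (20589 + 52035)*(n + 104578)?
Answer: 16491987997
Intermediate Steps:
f = 16491748416 (f = (20589 + 52035)*(122506 + 104578) = 72624*227084 = 16491748416)
(-67166 + f) + 306747 = (-67166 + 16491748416) + 306747 = 16491681250 + 306747 = 16491987997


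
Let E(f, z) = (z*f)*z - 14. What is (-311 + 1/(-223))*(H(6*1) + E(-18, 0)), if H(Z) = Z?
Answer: 554832/223 ≈ 2488.0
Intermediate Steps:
E(f, z) = -14 + f*z² (E(f, z) = (f*z)*z - 14 = f*z² - 14 = -14 + f*z²)
(-311 + 1/(-223))*(H(6*1) + E(-18, 0)) = (-311 + 1/(-223))*(6*1 + (-14 - 18*0²)) = (-311 - 1/223)*(6 + (-14 - 18*0)) = -69354*(6 + (-14 + 0))/223 = -69354*(6 - 14)/223 = -69354/223*(-8) = 554832/223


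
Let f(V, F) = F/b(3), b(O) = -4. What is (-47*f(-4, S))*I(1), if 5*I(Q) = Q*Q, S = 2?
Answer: 47/10 ≈ 4.7000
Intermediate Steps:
f(V, F) = -F/4 (f(V, F) = F/(-4) = F*(-1/4) = -F/4)
I(Q) = Q**2/5 (I(Q) = (Q*Q)/5 = Q**2/5)
(-47*f(-4, S))*I(1) = (-(-47)*2/4)*((1/5)*1**2) = (-47*(-1/2))*((1/5)*1) = (47/2)*(1/5) = 47/10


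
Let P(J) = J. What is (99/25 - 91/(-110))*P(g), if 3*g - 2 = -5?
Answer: -2633/550 ≈ -4.7873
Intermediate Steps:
g = -1 (g = ⅔ + (⅓)*(-5) = ⅔ - 5/3 = -1)
(99/25 - 91/(-110))*P(g) = (99/25 - 91/(-110))*(-1) = (99*(1/25) - 91*(-1/110))*(-1) = (99/25 + 91/110)*(-1) = (2633/550)*(-1) = -2633/550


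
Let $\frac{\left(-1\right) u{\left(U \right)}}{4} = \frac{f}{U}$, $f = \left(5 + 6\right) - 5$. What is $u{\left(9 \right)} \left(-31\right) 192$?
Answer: $15872$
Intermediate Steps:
$f = 6$ ($f = 11 - 5 = 6$)
$u{\left(U \right)} = - \frac{24}{U}$ ($u{\left(U \right)} = - 4 \frac{6}{U} = - \frac{24}{U}$)
$u{\left(9 \right)} \left(-31\right) 192 = - \frac{24}{9} \left(-31\right) 192 = \left(-24\right) \frac{1}{9} \left(-31\right) 192 = \left(- \frac{8}{3}\right) \left(-31\right) 192 = \frac{248}{3} \cdot 192 = 15872$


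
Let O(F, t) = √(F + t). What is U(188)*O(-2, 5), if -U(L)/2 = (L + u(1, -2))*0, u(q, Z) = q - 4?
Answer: 0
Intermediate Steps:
u(q, Z) = -4 + q
U(L) = 0 (U(L) = -2*(L + (-4 + 1))*0 = -2*(L - 3)*0 = -2*(-3 + L)*0 = -2*0 = 0)
U(188)*O(-2, 5) = 0*√(-2 + 5) = 0*√3 = 0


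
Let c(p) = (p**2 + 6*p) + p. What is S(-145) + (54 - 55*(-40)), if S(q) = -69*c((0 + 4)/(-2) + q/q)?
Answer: 2668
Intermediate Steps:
c(p) = p**2 + 7*p
S(q) = 414 (S(q) = -69*((0 + 4)/(-2) + q/q)*(7 + ((0 + 4)/(-2) + q/q)) = -69*(4*(-1/2) + 1)*(7 + (4*(-1/2) + 1)) = -69*(-2 + 1)*(7 + (-2 + 1)) = -(-69)*(7 - 1) = -(-69)*6 = -69*(-6) = 414)
S(-145) + (54 - 55*(-40)) = 414 + (54 - 55*(-40)) = 414 + (54 + 2200) = 414 + 2254 = 2668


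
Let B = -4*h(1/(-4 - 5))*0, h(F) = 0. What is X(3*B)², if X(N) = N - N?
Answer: 0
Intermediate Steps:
B = 0 (B = -4*0*0 = 0*0 = 0)
X(N) = 0
X(3*B)² = 0² = 0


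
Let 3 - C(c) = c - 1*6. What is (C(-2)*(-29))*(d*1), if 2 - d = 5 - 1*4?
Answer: -319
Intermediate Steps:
d = 1 (d = 2 - (5 - 1*4) = 2 - (5 - 4) = 2 - 1*1 = 2 - 1 = 1)
C(c) = 9 - c (C(c) = 3 - (c - 1*6) = 3 - (c - 6) = 3 - (-6 + c) = 3 + (6 - c) = 9 - c)
(C(-2)*(-29))*(d*1) = ((9 - 1*(-2))*(-29))*(1*1) = ((9 + 2)*(-29))*1 = (11*(-29))*1 = -319*1 = -319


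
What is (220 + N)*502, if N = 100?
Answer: 160640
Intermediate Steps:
(220 + N)*502 = (220 + 100)*502 = 320*502 = 160640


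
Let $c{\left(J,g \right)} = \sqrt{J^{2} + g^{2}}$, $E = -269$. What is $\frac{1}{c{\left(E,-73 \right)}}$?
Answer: $\frac{\sqrt{77690}}{77690} \approx 0.0035877$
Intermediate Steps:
$\frac{1}{c{\left(E,-73 \right)}} = \frac{1}{\sqrt{\left(-269\right)^{2} + \left(-73\right)^{2}}} = \frac{1}{\sqrt{72361 + 5329}} = \frac{1}{\sqrt{77690}} = \frac{\sqrt{77690}}{77690}$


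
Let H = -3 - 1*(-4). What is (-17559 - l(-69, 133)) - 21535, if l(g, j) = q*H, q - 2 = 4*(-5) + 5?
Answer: -39081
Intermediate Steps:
H = 1 (H = -3 + 4 = 1)
q = -13 (q = 2 + (4*(-5) + 5) = 2 + (-20 + 5) = 2 - 15 = -13)
l(g, j) = -13 (l(g, j) = -13*1 = -13)
(-17559 - l(-69, 133)) - 21535 = (-17559 - 1*(-13)) - 21535 = (-17559 + 13) - 21535 = -17546 - 21535 = -39081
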